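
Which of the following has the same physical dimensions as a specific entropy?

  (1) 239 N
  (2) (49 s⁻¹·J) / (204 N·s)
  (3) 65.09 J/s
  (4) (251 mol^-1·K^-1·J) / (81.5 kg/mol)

(4)

Reference: [specific entropy] = m²·s⁻²·K⁻¹.
Each option:
  (1) N = kg·m·s⁻²
  (2) [kg·m²·s⁻³] / [kg·m·s⁻¹] = m·s⁻²
  (3) J·s⁻¹ = N·m·s⁻¹ = kg·m²·s⁻³
  (4) [kg·m²·s⁻²·K⁻¹·mol⁻¹] / [kg·mol⁻¹] = m²·s⁻²·K⁻¹  ← same
Only (4) matches m²·s⁻²·K⁻¹.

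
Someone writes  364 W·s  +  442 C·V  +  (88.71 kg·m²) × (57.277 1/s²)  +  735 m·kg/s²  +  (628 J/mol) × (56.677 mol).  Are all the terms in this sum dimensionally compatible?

Work out the base dimensions of each:
  364 W·s:  W·s = J·s⁻¹·s = kg·m²·s⁻²
  442 C·V:  C·V = s·A·J·C⁻¹ = kg·m²·s⁻²
  (88.71 kg·m²) × (57.277 1/s²):  [kg·m²] · [s⁻²] = kg·m²·s⁻²
  735 m·kg/s²:  kg·m·s⁻²
  (628 J/mol) × (56.677 mol):  [kg·m²·s⁻²·mol⁻¹] · [mol] = kg·m²·s⁻²
The terms do not share a single dimension (kg·m²·s⁻² vs kg·m·s⁻²).

No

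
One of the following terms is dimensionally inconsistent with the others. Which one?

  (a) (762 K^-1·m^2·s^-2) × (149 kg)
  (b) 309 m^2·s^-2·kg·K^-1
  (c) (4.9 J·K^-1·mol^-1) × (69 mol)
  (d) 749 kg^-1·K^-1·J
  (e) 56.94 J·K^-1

Expand each in SI base units:
  (a) [m²·s⁻²·K⁻¹] · [kg] = kg·m²·s⁻²·K⁻¹
  (b) kg·m²·s⁻²·K⁻¹
  (c) [kg·m²·s⁻²·K⁻¹·mol⁻¹] · [mol] = kg·m²·s⁻²·K⁻¹
  (d) J·kg⁻¹·K⁻¹ = N·m·kg⁻¹·K⁻¹ = m²·s⁻²·K⁻¹
  (e) J·K⁻¹ = N·m·K⁻¹ = kg·m²·s⁻²·K⁻¹
All reduce to kg·m²·s⁻²·K⁻¹ except (d), which is m²·s⁻²·K⁻¹.

(d)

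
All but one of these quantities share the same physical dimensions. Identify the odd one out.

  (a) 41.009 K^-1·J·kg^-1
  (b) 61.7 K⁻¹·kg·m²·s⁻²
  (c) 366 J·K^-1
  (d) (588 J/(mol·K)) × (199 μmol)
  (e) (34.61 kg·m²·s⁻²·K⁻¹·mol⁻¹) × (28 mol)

Dimensions:
  (a) J·kg⁻¹·K⁻¹ = N·m·kg⁻¹·K⁻¹ = m²·s⁻²·K⁻¹
  (b) kg·m²·s⁻²·K⁻¹
  (c) J·K⁻¹ = N·m·K⁻¹ = kg·m²·s⁻²·K⁻¹
  (d) [kg·m²·s⁻²·K⁻¹·mol⁻¹] · [mol] = kg·m²·s⁻²·K⁻¹
  (e) [kg·m²·s⁻²·K⁻¹·mol⁻¹] · [mol] = kg·m²·s⁻²·K⁻¹
All reduce to kg·m²·s⁻²·K⁻¹ except (a), which is m²·s⁻²·K⁻¹.

(a)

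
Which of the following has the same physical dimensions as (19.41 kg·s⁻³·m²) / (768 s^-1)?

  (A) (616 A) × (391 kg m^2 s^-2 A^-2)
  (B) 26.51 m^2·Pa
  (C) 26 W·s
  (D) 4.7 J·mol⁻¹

Reference: [kg·m²·s⁻³] / [s⁻¹] = kg·m²·s⁻².
Each option:
  (A) [A] · [kg·m²·s⁻²·A⁻²] = kg·m²·s⁻²·A⁻¹
  (B) Pa·m² = N·m⁻²·m² = kg·m·s⁻²
  (C) W·s = J·s⁻¹·s = kg·m²·s⁻²  ← same
  (D) J·mol⁻¹ = N·m·mol⁻¹ = kg·m²·s⁻²·mol⁻¹
Only (C) matches kg·m²·s⁻².

(C)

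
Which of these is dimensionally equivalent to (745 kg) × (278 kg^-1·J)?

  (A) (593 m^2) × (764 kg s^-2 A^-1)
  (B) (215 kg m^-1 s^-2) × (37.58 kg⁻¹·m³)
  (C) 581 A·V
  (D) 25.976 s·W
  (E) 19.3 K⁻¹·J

Reference: [kg] · [m²·s⁻²] = kg·m²·s⁻².
Each option:
  (A) [m²] · [kg·s⁻²·A⁻¹] = kg·m²·s⁻²·A⁻¹
  (B) [kg·m⁻¹·s⁻²] · [kg⁻¹·m³] = m²·s⁻²
  (C) V·A = J·C⁻¹·A = kg·m²·s⁻³
  (D) W·s = J·s⁻¹·s = kg·m²·s⁻²  ← same
  (E) J·K⁻¹ = N·m·K⁻¹ = kg·m²·s⁻²·K⁻¹
Only (D) matches kg·m²·s⁻².

(D)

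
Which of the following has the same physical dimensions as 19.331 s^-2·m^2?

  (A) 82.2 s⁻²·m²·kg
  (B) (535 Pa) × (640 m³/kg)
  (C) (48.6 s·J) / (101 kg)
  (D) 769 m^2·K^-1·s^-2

Reference: m²·s⁻².
Each option:
  (A) kg·m²·s⁻²
  (B) [kg·m⁻¹·s⁻²] · [kg⁻¹·m³] = m²·s⁻²  ← same
  (C) [kg·m²·s⁻¹] / [kg] = m²·s⁻¹
  (D) m²·s⁻²·K⁻¹
Only (B) matches m²·s⁻².

(B)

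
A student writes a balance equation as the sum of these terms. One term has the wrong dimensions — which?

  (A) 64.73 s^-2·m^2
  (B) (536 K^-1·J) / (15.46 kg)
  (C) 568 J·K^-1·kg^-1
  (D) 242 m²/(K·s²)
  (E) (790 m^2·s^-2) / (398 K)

(A)

Expand each in SI base units:
  (A) m²·s⁻²
  (B) [kg·m²·s⁻²·K⁻¹] / [kg] = m²·s⁻²·K⁻¹
  (C) J·kg⁻¹·K⁻¹ = N·m·kg⁻¹·K⁻¹ = m²·s⁻²·K⁻¹
  (D) m²·s⁻²·K⁻¹
  (E) [m²·s⁻²] / [K] = m²·s⁻²·K⁻¹
All reduce to m²·s⁻²·K⁻¹ except (A), which is m²·s⁻².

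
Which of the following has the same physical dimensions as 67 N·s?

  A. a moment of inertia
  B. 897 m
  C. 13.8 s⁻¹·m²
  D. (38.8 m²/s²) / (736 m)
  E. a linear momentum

Reference: N·s = kg·m·s⁻²·s = kg·m·s⁻¹.
Each option:
  A. [moment of inertia] = kg·m²
  B. m
  C. m²·s⁻¹
  D. [m²·s⁻²] / [m] = m·s⁻²
  E. [linear momentum] = kg·m·s⁻¹  ← same
Only E. matches kg·m·s⁻¹.

E.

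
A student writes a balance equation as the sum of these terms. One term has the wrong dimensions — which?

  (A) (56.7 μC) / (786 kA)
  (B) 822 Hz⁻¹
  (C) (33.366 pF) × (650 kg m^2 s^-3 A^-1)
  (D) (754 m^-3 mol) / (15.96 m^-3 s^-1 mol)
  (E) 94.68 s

In SI base units:
  (A) [s·A] / [A] = s
  (B) Hz⁻¹ = (s⁻¹)⁻¹ = s
  (C) [kg⁻¹·m⁻²·s⁴·A²] · [kg·m²·s⁻³·A⁻¹] = s·A
  (D) [m⁻³·mol] / [m⁻³·s⁻¹·mol] = s
  (E) s
All reduce to s except (C), which is s·A.

(C)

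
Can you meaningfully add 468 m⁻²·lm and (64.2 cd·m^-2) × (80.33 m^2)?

Dimensions:
  468 m⁻²·lm:  lm·m⁻² = cd·m⁻² = m⁻²·cd
  (64.2 cd·m^-2) × (80.33 m^2):  [m⁻²·cd] · [m²] = cd
m⁻²·cd ≠ cd, so they cannot be added.

No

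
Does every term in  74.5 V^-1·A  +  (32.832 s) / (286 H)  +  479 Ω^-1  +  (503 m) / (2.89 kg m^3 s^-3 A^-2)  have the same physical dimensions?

Work out the base dimensions of each:
  74.5 V^-1·A:  A·V⁻¹ = A·(J·C⁻¹)⁻¹ = kg⁻¹·m⁻²·s³·A²
  (32.832 s) / (286 H):  [s] / [kg·m²·s⁻²·A⁻²] = kg⁻¹·m⁻²·s³·A²
  479 Ω^-1:  Ω⁻¹ = (V·A⁻¹)⁻¹ = kg⁻¹·m⁻²·s³·A²
  (503 m) / (2.89 kg m^3 s^-3 A^-2):  [m] / [kg·m³·s⁻³·A⁻²] = kg⁻¹·m⁻²·s³·A²
Every term reduces to kg⁻¹·m⁻²·s³·A².

Yes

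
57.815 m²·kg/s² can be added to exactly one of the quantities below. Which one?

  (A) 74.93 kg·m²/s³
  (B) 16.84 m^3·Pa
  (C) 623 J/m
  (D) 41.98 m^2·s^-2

Reference: kg·m²·s⁻².
Each option:
  (A) kg·m²·s⁻³
  (B) Pa·m³ = N·m⁻²·m³ = kg·m²·s⁻²  ← same
  (C) J·m⁻¹ = N·m·m⁻¹ = kg·m·s⁻²
  (D) m²·s⁻²
Only (B) matches kg·m²·s⁻².

(B)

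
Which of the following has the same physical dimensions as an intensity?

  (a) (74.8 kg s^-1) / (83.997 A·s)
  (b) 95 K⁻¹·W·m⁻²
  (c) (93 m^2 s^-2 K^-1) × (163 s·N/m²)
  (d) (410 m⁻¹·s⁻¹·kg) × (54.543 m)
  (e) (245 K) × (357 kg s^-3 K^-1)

(e)

Reference: [intensity] = kg·s⁻³.
Each option:
  (a) [kg·s⁻¹] / [s·A] = kg·s⁻²·A⁻¹
  (b) W·m⁻²·K⁻¹ = J·s⁻¹·m⁻²·K⁻¹ = kg·s⁻³·K⁻¹
  (c) [m²·s⁻²·K⁻¹] · [kg·m⁻¹·s⁻¹] = kg·m·s⁻³·K⁻¹
  (d) [kg·m⁻¹·s⁻¹] · [m] = kg·s⁻¹
  (e) [K] · [kg·s⁻³·K⁻¹] = kg·s⁻³  ← same
Only (e) matches kg·s⁻³.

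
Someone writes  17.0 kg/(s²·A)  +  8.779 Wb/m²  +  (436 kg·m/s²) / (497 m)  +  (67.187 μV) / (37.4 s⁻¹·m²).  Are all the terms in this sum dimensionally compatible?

No

Reduce each to base SI dimensions:
  17.0 kg/(s²·A):  kg·s⁻²·A⁻¹
  8.779 Wb/m²:  Wb·m⁻² = V·s·m⁻² = kg·s⁻²·A⁻¹
  (436 kg·m/s²) / (497 m):  [kg·m·s⁻²] / [m] = kg·s⁻²
  (67.187 μV) / (37.4 s⁻¹·m²):  [kg·m²·s⁻³·A⁻¹] / [m²·s⁻¹] = kg·s⁻²·A⁻¹
The terms do not share a single dimension (kg·s⁻² vs kg·s⁻²·A⁻¹).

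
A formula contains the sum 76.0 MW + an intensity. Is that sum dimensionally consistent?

Reduce each to base SI dimensions:
  76.0 MW:  W = J·s⁻¹ = kg·m²·s⁻³
  an intensity:  [intensity] = kg·s⁻³
kg·m²·s⁻³ ≠ kg·s⁻³, so they cannot be added.

No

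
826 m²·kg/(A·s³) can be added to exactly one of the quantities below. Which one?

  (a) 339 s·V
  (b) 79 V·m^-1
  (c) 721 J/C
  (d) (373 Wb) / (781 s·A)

(c)

Reference: kg·m²·s⁻³·A⁻¹.
Each option:
  (a) V·s = J·C⁻¹·s = kg·m²·s⁻²·A⁻¹
  (b) V·m⁻¹ = J·C⁻¹·m⁻¹ = kg·m·s⁻³·A⁻¹
  (c) J·C⁻¹ = N·m·(s·A)⁻¹ = kg·m²·s⁻³·A⁻¹  ← same
  (d) [kg·m²·s⁻²·A⁻¹] / [s·A] = kg·m²·s⁻³·A⁻²
Only (c) matches kg·m²·s⁻³·A⁻¹.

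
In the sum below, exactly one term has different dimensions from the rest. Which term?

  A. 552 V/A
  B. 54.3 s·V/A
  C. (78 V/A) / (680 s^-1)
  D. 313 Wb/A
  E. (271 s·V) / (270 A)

A.

Dimensions:
  A. V·A⁻¹ = J·C⁻¹·A⁻¹ = kg·m²·s⁻³·A⁻²
  B. V·s·A⁻¹ = J·C⁻¹·s·A⁻¹ = kg·m²·s⁻²·A⁻²
  C. [kg·m²·s⁻³·A⁻²] / [s⁻¹] = kg·m²·s⁻²·A⁻²
  D. Wb·A⁻¹ = V·s·A⁻¹ = kg·m²·s⁻²·A⁻²
  E. [kg·m²·s⁻²·A⁻¹] / [A] = kg·m²·s⁻²·A⁻²
All reduce to kg·m²·s⁻²·A⁻² except A., which is kg·m²·s⁻³·A⁻².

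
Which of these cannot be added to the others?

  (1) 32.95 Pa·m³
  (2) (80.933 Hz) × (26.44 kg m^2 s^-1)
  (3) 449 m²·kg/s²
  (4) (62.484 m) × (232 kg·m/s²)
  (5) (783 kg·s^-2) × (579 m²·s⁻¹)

(5)

Dimensions:
  (1) Pa·m³ = N·m⁻²·m³ = kg·m²·s⁻²
  (2) [s⁻¹] · [kg·m²·s⁻¹] = kg·m²·s⁻²
  (3) kg·m²·s⁻²
  (4) [m] · [kg·m·s⁻²] = kg·m²·s⁻²
  (5) [kg·s⁻²] · [m²·s⁻¹] = kg·m²·s⁻³
All reduce to kg·m²·s⁻² except (5), which is kg·m²·s⁻³.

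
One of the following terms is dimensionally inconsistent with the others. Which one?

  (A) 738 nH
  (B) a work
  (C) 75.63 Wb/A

Dimensions:
  (A) H = V·s·A⁻¹ = kg·m²·s⁻²·A⁻²
  (B) [work] = kg·m²·s⁻²
  (C) Wb·A⁻¹ = V·s·A⁻¹ = kg·m²·s⁻²·A⁻²
All reduce to kg·m²·s⁻²·A⁻² except (B), which is kg·m²·s⁻².

(B)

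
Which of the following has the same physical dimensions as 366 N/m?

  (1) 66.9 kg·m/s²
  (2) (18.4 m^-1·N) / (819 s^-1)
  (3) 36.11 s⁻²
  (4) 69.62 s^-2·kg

Reference: N·m⁻¹ = kg·m·s⁻²·m⁻¹ = kg·s⁻².
Each option:
  (1) kg·m·s⁻²
  (2) [kg·s⁻²] / [s⁻¹] = kg·s⁻¹
  (3) s⁻²
  (4) kg·s⁻²  ← same
Only (4) matches kg·s⁻².

(4)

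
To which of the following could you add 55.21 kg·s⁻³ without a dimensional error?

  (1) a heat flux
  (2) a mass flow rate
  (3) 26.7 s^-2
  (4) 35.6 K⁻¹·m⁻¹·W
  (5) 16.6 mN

Reference: kg·s⁻³.
Each option:
  (1) [heat flux] = kg·s⁻³  ← same
  (2) [mass flow rate] = kg·s⁻¹
  (3) s⁻²
  (4) W·m⁻¹·K⁻¹ = J·s⁻¹·m⁻¹·K⁻¹ = kg·m·s⁻³·K⁻¹
  (5) N = kg·m·s⁻²
Only (1) matches kg·s⁻³.

(1)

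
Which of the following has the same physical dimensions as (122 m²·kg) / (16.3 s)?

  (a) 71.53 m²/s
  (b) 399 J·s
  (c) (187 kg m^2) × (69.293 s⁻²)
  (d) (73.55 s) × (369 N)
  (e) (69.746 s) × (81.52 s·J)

(b)

Reference: [kg·m²] / [s] = kg·m²·s⁻¹.
Each option:
  (a) m²·s⁻¹
  (b) J·s = N·m·s = kg·m²·s⁻¹  ← same
  (c) [kg·m²] · [s⁻²] = kg·m²·s⁻²
  (d) [s] · [kg·m·s⁻²] = kg·m·s⁻¹
  (e) [s] · [kg·m²·s⁻¹] = kg·m²
Only (b) matches kg·m²·s⁻¹.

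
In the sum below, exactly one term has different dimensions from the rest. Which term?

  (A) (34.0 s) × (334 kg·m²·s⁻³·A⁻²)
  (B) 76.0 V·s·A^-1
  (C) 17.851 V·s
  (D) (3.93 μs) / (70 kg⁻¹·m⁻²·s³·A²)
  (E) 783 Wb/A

Dimensions:
  (A) [s] · [kg·m²·s⁻³·A⁻²] = kg·m²·s⁻²·A⁻²
  (B) V·s·A⁻¹ = J·C⁻¹·s·A⁻¹ = kg·m²·s⁻²·A⁻²
  (C) V·s = J·C⁻¹·s = kg·m²·s⁻²·A⁻¹
  (D) [s] / [kg⁻¹·m⁻²·s³·A²] = kg·m²·s⁻²·A⁻²
  (E) Wb·A⁻¹ = V·s·A⁻¹ = kg·m²·s⁻²·A⁻²
All reduce to kg·m²·s⁻²·A⁻² except (C), which is kg·m²·s⁻²·A⁻¹.

(C)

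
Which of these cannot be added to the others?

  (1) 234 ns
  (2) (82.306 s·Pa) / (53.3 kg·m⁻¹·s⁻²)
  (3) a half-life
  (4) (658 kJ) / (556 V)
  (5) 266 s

In SI base units:
  (1) s
  (2) [kg·m⁻¹·s⁻¹] / [kg·m⁻¹·s⁻²] = s
  (3) [half-life] = s
  (4) [kg·m²·s⁻²] / [kg·m²·s⁻³·A⁻¹] = s·A
  (5) s
All reduce to s except (4), which is s·A.

(4)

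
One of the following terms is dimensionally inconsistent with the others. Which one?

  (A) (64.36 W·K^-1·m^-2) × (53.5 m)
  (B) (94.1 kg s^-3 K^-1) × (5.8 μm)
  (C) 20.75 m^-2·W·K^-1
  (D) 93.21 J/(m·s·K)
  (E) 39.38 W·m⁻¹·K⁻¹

Reduce each to base SI dimensions:
  (A) [kg·s⁻³·K⁻¹] · [m] = kg·m·s⁻³·K⁻¹
  (B) [kg·s⁻³·K⁻¹] · [m] = kg·m·s⁻³·K⁻¹
  (C) W·m⁻²·K⁻¹ = J·s⁻¹·m⁻²·K⁻¹ = kg·s⁻³·K⁻¹
  (D) J·s⁻¹·m⁻¹·K⁻¹ = N·m·s⁻¹·m⁻¹·K⁻¹ = kg·m·s⁻³·K⁻¹
  (E) W·m⁻¹·K⁻¹ = J·s⁻¹·m⁻¹·K⁻¹ = kg·m·s⁻³·K⁻¹
All reduce to kg·m·s⁻³·K⁻¹ except (C), which is kg·s⁻³·K⁻¹.

(C)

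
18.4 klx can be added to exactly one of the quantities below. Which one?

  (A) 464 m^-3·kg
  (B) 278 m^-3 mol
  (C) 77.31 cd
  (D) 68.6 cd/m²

Reference: lx = lm·m⁻² = m⁻²·cd.
Each option:
  (A) kg·m⁻³
  (B) m⁻³·mol
  (C) cd
  (D) cd·m⁻² = m⁻²·cd  ← same
Only (D) matches m⁻²·cd.

(D)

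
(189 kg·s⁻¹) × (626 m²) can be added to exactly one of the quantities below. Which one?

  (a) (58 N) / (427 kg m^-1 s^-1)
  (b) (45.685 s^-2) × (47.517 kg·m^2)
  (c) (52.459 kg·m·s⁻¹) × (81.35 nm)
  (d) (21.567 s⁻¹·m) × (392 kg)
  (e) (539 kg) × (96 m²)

Reference: [kg·s⁻¹] · [m²] = kg·m²·s⁻¹.
Each option:
  (a) [kg·m·s⁻²] / [kg·m⁻¹·s⁻¹] = m²·s⁻¹
  (b) [s⁻²] · [kg·m²] = kg·m²·s⁻²
  (c) [kg·m·s⁻¹] · [m] = kg·m²·s⁻¹  ← same
  (d) [m·s⁻¹] · [kg] = kg·m·s⁻¹
  (e) [kg] · [m²] = kg·m²
Only (c) matches kg·m²·s⁻¹.

(c)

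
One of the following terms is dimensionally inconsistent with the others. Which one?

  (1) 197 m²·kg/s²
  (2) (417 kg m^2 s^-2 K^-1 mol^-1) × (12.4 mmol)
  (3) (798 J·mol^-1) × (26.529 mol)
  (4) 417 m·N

(2)

Expand each in SI base units:
  (1) kg·m²·s⁻²
  (2) [kg·m²·s⁻²·K⁻¹·mol⁻¹] · [mol] = kg·m²·s⁻²·K⁻¹
  (3) [kg·m²·s⁻²·mol⁻¹] · [mol] = kg·m²·s⁻²
  (4) N·m = kg·m·s⁻²·m = kg·m²·s⁻²
All reduce to kg·m²·s⁻² except (2), which is kg·m²·s⁻²·K⁻¹.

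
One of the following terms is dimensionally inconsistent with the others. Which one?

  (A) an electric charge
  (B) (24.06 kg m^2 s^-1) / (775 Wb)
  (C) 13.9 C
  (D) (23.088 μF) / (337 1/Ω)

(D)

Work out the base dimensions of each:
  (A) [electric charge] = s·A
  (B) [kg·m²·s⁻¹] / [kg·m²·s⁻²·A⁻¹] = s·A
  (C) C = s·A
  (D) [kg⁻¹·m⁻²·s⁴·A²] / [kg⁻¹·m⁻²·s³·A²] = s
All reduce to s·A except (D), which is s.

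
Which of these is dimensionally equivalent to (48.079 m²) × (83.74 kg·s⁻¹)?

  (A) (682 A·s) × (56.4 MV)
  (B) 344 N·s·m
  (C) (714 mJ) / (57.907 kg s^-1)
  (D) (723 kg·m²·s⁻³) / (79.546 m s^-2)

Reference: [m²] · [kg·s⁻¹] = kg·m²·s⁻¹.
Each option:
  (A) [s·A] · [kg·m²·s⁻³·A⁻¹] = kg·m²·s⁻²
  (B) N·m·s = kg·m·s⁻²·m·s = kg·m²·s⁻¹  ← same
  (C) [kg·m²·s⁻²] / [kg·s⁻¹] = m²·s⁻¹
  (D) [kg·m²·s⁻³] / [m·s⁻²] = kg·m·s⁻¹
Only (B) matches kg·m²·s⁻¹.

(B)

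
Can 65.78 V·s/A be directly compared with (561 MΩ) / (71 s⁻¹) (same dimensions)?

Dimensions:
  65.78 V·s/A:  V·s·A⁻¹ = J·C⁻¹·s·A⁻¹ = kg·m²·s⁻²·A⁻²
  (561 MΩ) / (71 s⁻¹):  [kg·m²·s⁻³·A⁻²] / [s⁻¹] = kg·m²·s⁻²·A⁻²
Both are kg·m²·s⁻²·A⁻², so they have the same dimensions and can be added.

Yes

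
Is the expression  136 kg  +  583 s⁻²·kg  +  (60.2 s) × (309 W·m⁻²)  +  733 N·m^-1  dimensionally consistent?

No

Dimensions:
  136 kg:  kg
  583 s⁻²·kg:  kg·s⁻²
  (60.2 s) × (309 W·m⁻²):  [s] · [kg·s⁻³] = kg·s⁻²
  733 N·m^-1:  N·m⁻¹ = kg·m·s⁻²·m⁻¹ = kg·s⁻²
The terms do not share a single dimension (kg vs kg·s⁻²).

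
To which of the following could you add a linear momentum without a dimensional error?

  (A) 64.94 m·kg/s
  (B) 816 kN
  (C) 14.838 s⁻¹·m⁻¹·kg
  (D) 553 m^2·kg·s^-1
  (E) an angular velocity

Reference: [linear momentum] = kg·m·s⁻¹.
Each option:
  (A) kg·m·s⁻¹  ← same
  (B) N = kg·m·s⁻²
  (C) kg·m⁻¹·s⁻¹
  (D) kg·m²·s⁻¹
  (E) [angular velocity] = s⁻¹
Only (A) matches kg·m·s⁻¹.

(A)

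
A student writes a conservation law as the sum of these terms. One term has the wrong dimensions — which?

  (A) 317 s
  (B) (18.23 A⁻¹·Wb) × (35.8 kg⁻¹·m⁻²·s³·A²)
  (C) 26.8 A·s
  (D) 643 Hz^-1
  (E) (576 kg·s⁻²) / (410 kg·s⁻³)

In SI base units:
  (A) s
  (B) [kg·m²·s⁻²·A⁻²] · [kg⁻¹·m⁻²·s³·A²] = s
  (C) A·s = s·A
  (D) Hz⁻¹ = (s⁻¹)⁻¹ = s
  (E) [kg·s⁻²] / [kg·s⁻³] = s
All reduce to s except (C), which is s·A.

(C)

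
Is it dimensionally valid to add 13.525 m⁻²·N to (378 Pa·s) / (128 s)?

Reduce each to base SI dimensions:
  13.525 m⁻²·N:  N·m⁻² = kg·m·s⁻²·m⁻² = kg·m⁻¹·s⁻²
  (378 Pa·s) / (128 s):  [kg·m⁻¹·s⁻¹] / [s] = kg·m⁻¹·s⁻²
Both are kg·m⁻¹·s⁻², so they have the same dimensions and can be added.

Yes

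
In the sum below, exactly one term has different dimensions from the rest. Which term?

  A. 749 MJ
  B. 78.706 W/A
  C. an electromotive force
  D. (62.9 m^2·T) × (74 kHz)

Reduce each to base SI dimensions:
  A. J = N·m = kg·m²·s⁻²
  B. W·A⁻¹ = J·s⁻¹·A⁻¹ = kg·m²·s⁻³·A⁻¹
  C. [electromotive force] = kg·m²·s⁻³·A⁻¹
  D. [kg·m²·s⁻²·A⁻¹] · [s⁻¹] = kg·m²·s⁻³·A⁻¹
All reduce to kg·m²·s⁻³·A⁻¹ except A., which is kg·m²·s⁻².

A.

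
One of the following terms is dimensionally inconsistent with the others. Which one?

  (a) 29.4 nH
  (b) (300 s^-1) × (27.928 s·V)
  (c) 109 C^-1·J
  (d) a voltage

(a)

Reduce each to base SI dimensions:
  (a) H = V·s·A⁻¹ = kg·m²·s⁻²·A⁻²
  (b) [s⁻¹] · [kg·m²·s⁻²·A⁻¹] = kg·m²·s⁻³·A⁻¹
  (c) J·C⁻¹ = N·m·(s·A)⁻¹ = kg·m²·s⁻³·A⁻¹
  (d) [voltage] = kg·m²·s⁻³·A⁻¹
All reduce to kg·m²·s⁻³·A⁻¹ except (a), which is kg·m²·s⁻²·A⁻².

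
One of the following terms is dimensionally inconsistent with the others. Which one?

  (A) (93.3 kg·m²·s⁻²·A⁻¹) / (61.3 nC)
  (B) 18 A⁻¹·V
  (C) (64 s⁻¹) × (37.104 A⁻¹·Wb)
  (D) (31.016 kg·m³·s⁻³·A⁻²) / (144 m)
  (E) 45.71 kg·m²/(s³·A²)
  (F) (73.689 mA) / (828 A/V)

Reduce each to base SI dimensions:
  (A) [kg·m²·s⁻²·A⁻¹] / [s·A] = kg·m²·s⁻³·A⁻²
  (B) V·A⁻¹ = J·C⁻¹·A⁻¹ = kg·m²·s⁻³·A⁻²
  (C) [s⁻¹] · [kg·m²·s⁻²·A⁻²] = kg·m²·s⁻³·A⁻²
  (D) [kg·m³·s⁻³·A⁻²] / [m] = kg·m²·s⁻³·A⁻²
  (E) kg·m²·s⁻³·A⁻²
  (F) [A] / [kg⁻¹·m⁻²·s³·A²] = kg·m²·s⁻³·A⁻¹
All reduce to kg·m²·s⁻³·A⁻² except (F), which is kg·m²·s⁻³·A⁻¹.

(F)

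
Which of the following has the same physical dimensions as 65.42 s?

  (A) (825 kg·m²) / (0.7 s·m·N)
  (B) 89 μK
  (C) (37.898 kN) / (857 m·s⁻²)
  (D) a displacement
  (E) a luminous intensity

Reference: s.
Each option:
  (A) [kg·m²] / [kg·m²·s⁻¹] = s  ← same
  (B) K
  (C) [kg·m·s⁻²] / [m·s⁻²] = kg
  (D) [displacement] = m
  (E) [luminous intensity] = cd
Only (A) matches s.

(A)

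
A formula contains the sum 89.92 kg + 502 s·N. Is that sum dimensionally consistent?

Expand each in SI base units:
  89.92 kg:  kg
  502 s·N:  N·s = kg·m·s⁻²·s = kg·m·s⁻¹
kg ≠ kg·m·s⁻¹, so they cannot be added.

No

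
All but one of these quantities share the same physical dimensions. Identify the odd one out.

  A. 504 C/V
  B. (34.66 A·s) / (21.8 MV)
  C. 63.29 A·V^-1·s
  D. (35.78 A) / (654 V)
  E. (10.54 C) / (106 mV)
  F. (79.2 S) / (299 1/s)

D.

Reduce each to base SI dimensions:
  A. C·V⁻¹ = s·A·(J·C⁻¹)⁻¹ = kg⁻¹·m⁻²·s⁴·A²
  B. [s·A] / [kg·m²·s⁻³·A⁻¹] = kg⁻¹·m⁻²·s⁴·A²
  C. A·s·V⁻¹ = A·s·(J·C⁻¹)⁻¹ = kg⁻¹·m⁻²·s⁴·A²
  D. [A] / [kg·m²·s⁻³·A⁻¹] = kg⁻¹·m⁻²·s³·A²
  E. [s·A] / [kg·m²·s⁻³·A⁻¹] = kg⁻¹·m⁻²·s⁴·A²
  F. [kg⁻¹·m⁻²·s³·A²] / [s⁻¹] = kg⁻¹·m⁻²·s⁴·A²
All reduce to kg⁻¹·m⁻²·s⁴·A² except D., which is kg⁻¹·m⁻²·s³·A².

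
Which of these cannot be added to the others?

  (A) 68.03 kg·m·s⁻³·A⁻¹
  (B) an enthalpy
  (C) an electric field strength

(B)

Work out the base dimensions of each:
  (A) kg·m·s⁻³·A⁻¹
  (B) [enthalpy] = kg·m²·s⁻²
  (C) [electric field strength] = kg·m·s⁻³·A⁻¹
All reduce to kg·m·s⁻³·A⁻¹ except (B), which is kg·m²·s⁻².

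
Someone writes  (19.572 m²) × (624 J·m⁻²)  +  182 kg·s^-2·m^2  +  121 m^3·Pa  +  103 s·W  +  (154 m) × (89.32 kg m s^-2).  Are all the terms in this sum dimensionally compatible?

Yes

Expand each in SI base units:
  (19.572 m²) × (624 J·m⁻²):  [m²] · [kg·s⁻²] = kg·m²·s⁻²
  182 kg·s^-2·m^2:  kg·m²·s⁻²
  121 m^3·Pa:  Pa·m³ = N·m⁻²·m³ = kg·m²·s⁻²
  103 s·W:  W·s = J·s⁻¹·s = kg·m²·s⁻²
  (154 m) × (89.32 kg m s^-2):  [m] · [kg·m·s⁻²] = kg·m²·s⁻²
Every term reduces to kg·m²·s⁻².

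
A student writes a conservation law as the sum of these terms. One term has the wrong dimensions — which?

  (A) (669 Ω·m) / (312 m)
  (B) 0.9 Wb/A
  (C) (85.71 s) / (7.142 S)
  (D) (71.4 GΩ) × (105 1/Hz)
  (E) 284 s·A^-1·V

Reduce each to base SI dimensions:
  (A) [kg·m³·s⁻³·A⁻²] / [m] = kg·m²·s⁻³·A⁻²
  (B) Wb·A⁻¹ = V·s·A⁻¹ = kg·m²·s⁻²·A⁻²
  (C) [s] / [kg⁻¹·m⁻²·s³·A²] = kg·m²·s⁻²·A⁻²
  (D) [kg·m²·s⁻³·A⁻²] · [s] = kg·m²·s⁻²·A⁻²
  (E) V·s·A⁻¹ = J·C⁻¹·s·A⁻¹ = kg·m²·s⁻²·A⁻²
All reduce to kg·m²·s⁻²·A⁻² except (A), which is kg·m²·s⁻³·A⁻².

(A)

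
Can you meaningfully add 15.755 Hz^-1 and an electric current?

No

Dimensions:
  15.755 Hz^-1:  Hz⁻¹ = (s⁻¹)⁻¹ = s
  an electric current:  [electric current] = A
s ≠ A, so they cannot be added.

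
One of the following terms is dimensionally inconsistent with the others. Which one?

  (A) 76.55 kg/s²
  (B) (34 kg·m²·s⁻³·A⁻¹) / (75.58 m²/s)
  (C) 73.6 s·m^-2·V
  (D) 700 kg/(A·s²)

Reduce each to base SI dimensions:
  (A) kg·s⁻²
  (B) [kg·m²·s⁻³·A⁻¹] / [m²·s⁻¹] = kg·s⁻²·A⁻¹
  (C) V·s·m⁻² = J·C⁻¹·s·m⁻² = kg·s⁻²·A⁻¹
  (D) kg·s⁻²·A⁻¹
All reduce to kg·s⁻²·A⁻¹ except (A), which is kg·s⁻².

(A)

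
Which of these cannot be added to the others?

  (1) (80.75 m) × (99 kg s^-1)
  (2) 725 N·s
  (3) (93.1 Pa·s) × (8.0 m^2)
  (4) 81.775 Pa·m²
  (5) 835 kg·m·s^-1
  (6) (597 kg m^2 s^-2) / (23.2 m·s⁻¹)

Work out the base dimensions of each:
  (1) [m] · [kg·s⁻¹] = kg·m·s⁻¹
  (2) N·s = kg·m·s⁻²·s = kg·m·s⁻¹
  (3) [kg·m⁻¹·s⁻¹] · [m²] = kg·m·s⁻¹
  (4) Pa·m² = N·m⁻²·m² = kg·m·s⁻²
  (5) kg·m·s⁻¹
  (6) [kg·m²·s⁻²] / [m·s⁻¹] = kg·m·s⁻¹
All reduce to kg·m·s⁻¹ except (4), which is kg·m·s⁻².

(4)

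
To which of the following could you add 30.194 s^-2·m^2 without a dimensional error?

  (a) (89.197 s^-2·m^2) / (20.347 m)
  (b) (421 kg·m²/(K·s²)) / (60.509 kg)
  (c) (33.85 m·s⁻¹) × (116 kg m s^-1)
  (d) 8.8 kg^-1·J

Reference: m²·s⁻².
Each option:
  (a) [m²·s⁻²] / [m] = m·s⁻²
  (b) [kg·m²·s⁻²·K⁻¹] / [kg] = m²·s⁻²·K⁻¹
  (c) [m·s⁻¹] · [kg·m·s⁻¹] = kg·m²·s⁻²
  (d) J·kg⁻¹ = N·m·kg⁻¹ = m²·s⁻²  ← same
Only (d) matches m²·s⁻².

(d)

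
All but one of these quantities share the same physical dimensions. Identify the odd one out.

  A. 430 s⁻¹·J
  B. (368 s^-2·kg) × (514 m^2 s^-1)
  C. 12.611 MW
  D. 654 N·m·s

Dimensions:
  A. J·s⁻¹ = N·m·s⁻¹ = kg·m²·s⁻³
  B. [kg·s⁻²] · [m²·s⁻¹] = kg·m²·s⁻³
  C. W = J·s⁻¹ = kg·m²·s⁻³
  D. N·m·s = kg·m·s⁻²·m·s = kg·m²·s⁻¹
All reduce to kg·m²·s⁻³ except D., which is kg·m²·s⁻¹.

D.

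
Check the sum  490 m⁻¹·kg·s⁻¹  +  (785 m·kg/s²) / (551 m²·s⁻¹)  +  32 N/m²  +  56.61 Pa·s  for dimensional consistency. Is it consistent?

Reduce each to base SI dimensions:
  490 m⁻¹·kg·s⁻¹:  kg·m⁻¹·s⁻¹
  (785 m·kg/s²) / (551 m²·s⁻¹):  [kg·m·s⁻²] / [m²·s⁻¹] = kg·m⁻¹·s⁻¹
  32 N/m²:  N·m⁻² = kg·m·s⁻²·m⁻² = kg·m⁻¹·s⁻²
  56.61 Pa·s:  Pa·s = N·m⁻²·s = kg·m⁻¹·s⁻¹
The terms do not share a single dimension (kg·m⁻¹·s⁻² vs kg·m⁻¹·s⁻¹).

No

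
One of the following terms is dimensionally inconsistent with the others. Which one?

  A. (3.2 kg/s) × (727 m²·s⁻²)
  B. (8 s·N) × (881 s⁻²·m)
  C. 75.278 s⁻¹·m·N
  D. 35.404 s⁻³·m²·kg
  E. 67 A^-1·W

E.

Expand each in SI base units:
  A. [kg·s⁻¹] · [m²·s⁻²] = kg·m²·s⁻³
  B. [kg·m·s⁻¹] · [m·s⁻²] = kg·m²·s⁻³
  C. N·m·s⁻¹ = kg·m·s⁻²·m·s⁻¹ = kg·m²·s⁻³
  D. kg·m²·s⁻³
  E. W·A⁻¹ = J·s⁻¹·A⁻¹ = kg·m²·s⁻³·A⁻¹
All reduce to kg·m²·s⁻³ except E., which is kg·m²·s⁻³·A⁻¹.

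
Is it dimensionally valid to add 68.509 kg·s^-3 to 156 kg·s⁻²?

Work out the base dimensions of each:
  68.509 kg·s^-3:  kg·s⁻³
  156 kg·s⁻²:  kg·s⁻²
kg·s⁻³ ≠ kg·s⁻², so they cannot be added.

No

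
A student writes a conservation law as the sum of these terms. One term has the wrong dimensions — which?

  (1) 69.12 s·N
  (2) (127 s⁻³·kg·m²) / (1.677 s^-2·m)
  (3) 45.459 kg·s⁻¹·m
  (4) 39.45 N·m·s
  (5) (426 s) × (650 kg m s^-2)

(4)

Work out the base dimensions of each:
  (1) N·s = kg·m·s⁻²·s = kg·m·s⁻¹
  (2) [kg·m²·s⁻³] / [m·s⁻²] = kg·m·s⁻¹
  (3) kg·m·s⁻¹
  (4) N·m·s = kg·m·s⁻²·m·s = kg·m²·s⁻¹
  (5) [s] · [kg·m·s⁻²] = kg·m·s⁻¹
All reduce to kg·m·s⁻¹ except (4), which is kg·m²·s⁻¹.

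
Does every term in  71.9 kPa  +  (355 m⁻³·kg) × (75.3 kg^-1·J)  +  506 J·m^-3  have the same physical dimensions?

Yes

Work out the base dimensions of each:
  71.9 kPa:  Pa = N·m⁻² = kg·m⁻¹·s⁻²
  (355 m⁻³·kg) × (75.3 kg^-1·J):  [kg·m⁻³] · [m²·s⁻²] = kg·m⁻¹·s⁻²
  506 J·m^-3:  J·m⁻³ = N·m·m⁻³ = kg·m⁻¹·s⁻²
Every term reduces to kg·m⁻¹·s⁻².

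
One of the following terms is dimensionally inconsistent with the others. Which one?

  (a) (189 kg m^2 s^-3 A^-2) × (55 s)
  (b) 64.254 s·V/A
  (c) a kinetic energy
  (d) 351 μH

(c)

Reduce each to base SI dimensions:
  (a) [kg·m²·s⁻³·A⁻²] · [s] = kg·m²·s⁻²·A⁻²
  (b) V·s·A⁻¹ = J·C⁻¹·s·A⁻¹ = kg·m²·s⁻²·A⁻²
  (c) [kinetic energy] = kg·m²·s⁻²
  (d) H = V·s·A⁻¹ = kg·m²·s⁻²·A⁻²
All reduce to kg·m²·s⁻²·A⁻² except (c), which is kg·m²·s⁻².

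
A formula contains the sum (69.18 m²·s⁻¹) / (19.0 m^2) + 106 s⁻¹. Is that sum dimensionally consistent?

Yes

In SI base units:
  (69.18 m²·s⁻¹) / (19.0 m^2):  [m²·s⁻¹] / [m²] = s⁻¹
  106 s⁻¹:  s⁻¹
Both are s⁻¹, so they have the same dimensions and can be added.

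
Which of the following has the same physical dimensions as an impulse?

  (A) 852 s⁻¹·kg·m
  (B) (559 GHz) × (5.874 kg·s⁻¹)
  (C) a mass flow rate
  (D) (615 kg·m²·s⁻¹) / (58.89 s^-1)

(A)

Reference: [impulse] = kg·m·s⁻¹.
Each option:
  (A) kg·m·s⁻¹  ← same
  (B) [s⁻¹] · [kg·s⁻¹] = kg·s⁻²
  (C) [mass flow rate] = kg·s⁻¹
  (D) [kg·m²·s⁻¹] / [s⁻¹] = kg·m²
Only (A) matches kg·m·s⁻¹.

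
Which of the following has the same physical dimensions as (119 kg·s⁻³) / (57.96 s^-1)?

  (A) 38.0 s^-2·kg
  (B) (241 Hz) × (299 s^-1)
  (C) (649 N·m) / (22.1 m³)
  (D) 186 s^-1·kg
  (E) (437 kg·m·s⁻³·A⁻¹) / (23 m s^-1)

(A)

Reference: [kg·s⁻³] / [s⁻¹] = kg·s⁻².
Each option:
  (A) kg·s⁻²  ← same
  (B) [s⁻¹] · [s⁻¹] = s⁻²
  (C) [kg·m²·s⁻²] / [m³] = kg·m⁻¹·s⁻²
  (D) kg·s⁻¹
  (E) [kg·m·s⁻³·A⁻¹] / [m·s⁻¹] = kg·s⁻²·A⁻¹
Only (A) matches kg·s⁻².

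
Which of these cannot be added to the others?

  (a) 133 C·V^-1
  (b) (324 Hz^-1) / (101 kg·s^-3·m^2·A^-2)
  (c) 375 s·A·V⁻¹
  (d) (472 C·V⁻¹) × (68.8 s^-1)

(d)

In SI base units:
  (a) C·V⁻¹ = s·A·(J·C⁻¹)⁻¹ = kg⁻¹·m⁻²·s⁴·A²
  (b) [s] / [kg·m²·s⁻³·A⁻²] = kg⁻¹·m⁻²·s⁴·A²
  (c) A·s·V⁻¹ = A·s·(J·C⁻¹)⁻¹ = kg⁻¹·m⁻²·s⁴·A²
  (d) [kg⁻¹·m⁻²·s⁴·A²] · [s⁻¹] = kg⁻¹·m⁻²·s³·A²
All reduce to kg⁻¹·m⁻²·s⁴·A² except (d), which is kg⁻¹·m⁻²·s³·A².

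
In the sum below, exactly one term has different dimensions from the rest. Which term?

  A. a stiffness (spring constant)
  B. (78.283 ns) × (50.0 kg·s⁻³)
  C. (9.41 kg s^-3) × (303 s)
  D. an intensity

D.

Dimensions:
  A. [stiffness (spring constant)] = kg·s⁻²
  B. [s] · [kg·s⁻³] = kg·s⁻²
  C. [kg·s⁻³] · [s] = kg·s⁻²
  D. [intensity] = kg·s⁻³
All reduce to kg·s⁻² except D., which is kg·s⁻³.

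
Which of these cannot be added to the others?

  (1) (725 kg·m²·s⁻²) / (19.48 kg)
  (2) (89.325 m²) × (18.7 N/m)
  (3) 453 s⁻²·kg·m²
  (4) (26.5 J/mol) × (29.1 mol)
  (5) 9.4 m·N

(1)

Dimensions:
  (1) [kg·m²·s⁻²] / [kg] = m²·s⁻²
  (2) [m²] · [kg·s⁻²] = kg·m²·s⁻²
  (3) kg·m²·s⁻²
  (4) [kg·m²·s⁻²·mol⁻¹] · [mol] = kg·m²·s⁻²
  (5) N·m = kg·m·s⁻²·m = kg·m²·s⁻²
All reduce to kg·m²·s⁻² except (1), which is m²·s⁻².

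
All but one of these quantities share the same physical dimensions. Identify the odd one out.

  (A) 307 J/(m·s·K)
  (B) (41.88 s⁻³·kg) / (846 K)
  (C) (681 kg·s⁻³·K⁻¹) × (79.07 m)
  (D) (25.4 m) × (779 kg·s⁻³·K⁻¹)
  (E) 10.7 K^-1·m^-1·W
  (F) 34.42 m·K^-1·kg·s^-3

Work out the base dimensions of each:
  (A) J·s⁻¹·m⁻¹·K⁻¹ = N·m·s⁻¹·m⁻¹·K⁻¹ = kg·m·s⁻³·K⁻¹
  (B) [kg·s⁻³] / [K] = kg·s⁻³·K⁻¹
  (C) [kg·s⁻³·K⁻¹] · [m] = kg·m·s⁻³·K⁻¹
  (D) [m] · [kg·s⁻³·K⁻¹] = kg·m·s⁻³·K⁻¹
  (E) W·m⁻¹·K⁻¹ = J·s⁻¹·m⁻¹·K⁻¹ = kg·m·s⁻³·K⁻¹
  (F) kg·m·s⁻³·K⁻¹
All reduce to kg·m·s⁻³·K⁻¹ except (B), which is kg·s⁻³·K⁻¹.

(B)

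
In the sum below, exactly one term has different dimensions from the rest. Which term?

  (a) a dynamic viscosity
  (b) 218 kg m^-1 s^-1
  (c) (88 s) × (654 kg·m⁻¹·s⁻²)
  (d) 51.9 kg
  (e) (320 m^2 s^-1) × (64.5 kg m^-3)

(d)

Dimensions:
  (a) [dynamic viscosity] = kg·m⁻¹·s⁻¹
  (b) kg·m⁻¹·s⁻¹
  (c) [s] · [kg·m⁻¹·s⁻²] = kg·m⁻¹·s⁻¹
  (d) kg
  (e) [m²·s⁻¹] · [kg·m⁻³] = kg·m⁻¹·s⁻¹
All reduce to kg·m⁻¹·s⁻¹ except (d), which is kg.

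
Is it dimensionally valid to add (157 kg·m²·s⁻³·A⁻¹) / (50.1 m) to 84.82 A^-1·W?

Reduce each to base SI dimensions:
  (157 kg·m²·s⁻³·A⁻¹) / (50.1 m):  [kg·m²·s⁻³·A⁻¹] / [m] = kg·m·s⁻³·A⁻¹
  84.82 A^-1·W:  W·A⁻¹ = J·s⁻¹·A⁻¹ = kg·m²·s⁻³·A⁻¹
kg·m·s⁻³·A⁻¹ ≠ kg·m²·s⁻³·A⁻¹, so they cannot be added.

No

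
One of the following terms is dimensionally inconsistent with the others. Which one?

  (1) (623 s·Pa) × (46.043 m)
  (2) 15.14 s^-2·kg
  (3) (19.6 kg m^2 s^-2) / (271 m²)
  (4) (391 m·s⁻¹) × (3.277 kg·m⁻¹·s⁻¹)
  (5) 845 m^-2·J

Dimensions:
  (1) [kg·m⁻¹·s⁻¹] · [m] = kg·s⁻¹
  (2) kg·s⁻²
  (3) [kg·m²·s⁻²] / [m²] = kg·s⁻²
  (4) [m·s⁻¹] · [kg·m⁻¹·s⁻¹] = kg·s⁻²
  (5) J·m⁻² = N·m·m⁻² = kg·s⁻²
All reduce to kg·s⁻² except (1), which is kg·s⁻¹.

(1)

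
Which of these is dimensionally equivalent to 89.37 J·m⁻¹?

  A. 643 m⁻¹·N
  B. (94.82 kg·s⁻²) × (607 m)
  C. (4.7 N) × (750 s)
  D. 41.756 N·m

Reference: J·m⁻¹ = N·m·m⁻¹ = kg·m·s⁻².
Each option:
  A. N·m⁻¹ = kg·m·s⁻²·m⁻¹ = kg·s⁻²
  B. [kg·s⁻²] · [m] = kg·m·s⁻²  ← same
  C. [kg·m·s⁻²] · [s] = kg·m·s⁻¹
  D. N·m = kg·m·s⁻²·m = kg·m²·s⁻²
Only B. matches kg·m·s⁻².

B.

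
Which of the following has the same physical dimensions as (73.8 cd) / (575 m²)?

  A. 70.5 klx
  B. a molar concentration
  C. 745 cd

Reference: [cd] / [m²] = m⁻²·cd.
Each option:
  A. lx = lm·m⁻² = m⁻²·cd  ← same
  B. [molar concentration] = m⁻³·mol
  C. cd
Only A. matches m⁻²·cd.

A.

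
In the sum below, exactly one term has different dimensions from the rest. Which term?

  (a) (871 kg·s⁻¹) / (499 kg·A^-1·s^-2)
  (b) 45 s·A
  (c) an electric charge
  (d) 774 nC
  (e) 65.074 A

Reduce each to base SI dimensions:
  (a) [kg·s⁻¹] / [kg·s⁻²·A⁻¹] = s·A
  (b) A·s = s·A
  (c) [electric charge] = s·A
  (d) C = s·A
  (e) A
All reduce to s·A except (e), which is A.

(e)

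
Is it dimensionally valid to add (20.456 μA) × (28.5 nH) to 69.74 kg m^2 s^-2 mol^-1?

No

In SI base units:
  (20.456 μA) × (28.5 nH):  [A] · [kg·m²·s⁻²·A⁻²] = kg·m²·s⁻²·A⁻¹
  69.74 kg m^2 s^-2 mol^-1:  kg·m²·s⁻²·mol⁻¹
kg·m²·s⁻²·A⁻¹ ≠ kg·m²·s⁻²·mol⁻¹, so they cannot be added.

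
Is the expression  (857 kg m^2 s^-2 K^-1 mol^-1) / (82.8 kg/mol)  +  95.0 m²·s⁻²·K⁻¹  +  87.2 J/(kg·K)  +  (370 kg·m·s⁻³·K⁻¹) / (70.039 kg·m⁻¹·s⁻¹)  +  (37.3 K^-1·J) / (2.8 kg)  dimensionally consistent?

Yes

Expand each in SI base units:
  (857 kg m^2 s^-2 K^-1 mol^-1) / (82.8 kg/mol):  [kg·m²·s⁻²·K⁻¹·mol⁻¹] / [kg·mol⁻¹] = m²·s⁻²·K⁻¹
  95.0 m²·s⁻²·K⁻¹:  m²·s⁻²·K⁻¹
  87.2 J/(kg·K):  J·kg⁻¹·K⁻¹ = N·m·kg⁻¹·K⁻¹ = m²·s⁻²·K⁻¹
  (370 kg·m·s⁻³·K⁻¹) / (70.039 kg·m⁻¹·s⁻¹):  [kg·m·s⁻³·K⁻¹] / [kg·m⁻¹·s⁻¹] = m²·s⁻²·K⁻¹
  (37.3 K^-1·J) / (2.8 kg):  [kg·m²·s⁻²·K⁻¹] / [kg] = m²·s⁻²·K⁻¹
Every term reduces to m²·s⁻²·K⁻¹.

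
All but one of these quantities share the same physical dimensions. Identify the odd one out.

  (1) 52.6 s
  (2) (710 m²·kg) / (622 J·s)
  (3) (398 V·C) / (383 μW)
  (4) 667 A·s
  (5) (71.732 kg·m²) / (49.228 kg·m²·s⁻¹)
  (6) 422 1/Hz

(4)

Work out the base dimensions of each:
  (1) s
  (2) [kg·m²] / [kg·m²·s⁻¹] = s
  (3) [kg·m²·s⁻²] / [kg·m²·s⁻³] = s
  (4) A·s = s·A
  (5) [kg·m²] / [kg·m²·s⁻¹] = s
  (6) Hz⁻¹ = (s⁻¹)⁻¹ = s
All reduce to s except (4), which is s·A.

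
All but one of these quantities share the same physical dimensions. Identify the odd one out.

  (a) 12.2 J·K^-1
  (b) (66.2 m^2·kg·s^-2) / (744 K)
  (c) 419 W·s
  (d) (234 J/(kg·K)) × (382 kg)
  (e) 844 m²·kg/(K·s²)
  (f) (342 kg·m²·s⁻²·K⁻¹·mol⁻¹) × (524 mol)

(c)

In SI base units:
  (a) J·K⁻¹ = N·m·K⁻¹ = kg·m²·s⁻²·K⁻¹
  (b) [kg·m²·s⁻²] / [K] = kg·m²·s⁻²·K⁻¹
  (c) W·s = J·s⁻¹·s = kg·m²·s⁻²
  (d) [m²·s⁻²·K⁻¹] · [kg] = kg·m²·s⁻²·K⁻¹
  (e) kg·m²·s⁻²·K⁻¹
  (f) [kg·m²·s⁻²·K⁻¹·mol⁻¹] · [mol] = kg·m²·s⁻²·K⁻¹
All reduce to kg·m²·s⁻²·K⁻¹ except (c), which is kg·m²·s⁻².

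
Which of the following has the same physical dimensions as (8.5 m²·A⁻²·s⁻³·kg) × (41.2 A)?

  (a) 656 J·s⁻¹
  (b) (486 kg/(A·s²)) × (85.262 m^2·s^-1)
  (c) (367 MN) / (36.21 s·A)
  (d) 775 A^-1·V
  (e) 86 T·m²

Reference: [kg·m²·s⁻³·A⁻²] · [A] = kg·m²·s⁻³·A⁻¹.
Each option:
  (a) J·s⁻¹ = N·m·s⁻¹ = kg·m²·s⁻³
  (b) [kg·s⁻²·A⁻¹] · [m²·s⁻¹] = kg·m²·s⁻³·A⁻¹  ← same
  (c) [kg·m·s⁻²] / [s·A] = kg·m·s⁻³·A⁻¹
  (d) V·A⁻¹ = J·C⁻¹·A⁻¹ = kg·m²·s⁻³·A⁻²
  (e) T·m² = Wb·m⁻²·m² = kg·m²·s⁻²·A⁻¹
Only (b) matches kg·m²·s⁻³·A⁻¹.

(b)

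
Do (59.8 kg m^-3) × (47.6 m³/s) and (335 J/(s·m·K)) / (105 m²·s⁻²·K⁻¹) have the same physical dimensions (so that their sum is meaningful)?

In SI base units:
  (59.8 kg m^-3) × (47.6 m³/s):  [kg·m⁻³] · [m³·s⁻¹] = kg·s⁻¹
  (335 J/(s·m·K)) / (105 m²·s⁻²·K⁻¹):  [kg·m·s⁻³·K⁻¹] / [m²·s⁻²·K⁻¹] = kg·m⁻¹·s⁻¹
kg·s⁻¹ ≠ kg·m⁻¹·s⁻¹, so they cannot be added.

No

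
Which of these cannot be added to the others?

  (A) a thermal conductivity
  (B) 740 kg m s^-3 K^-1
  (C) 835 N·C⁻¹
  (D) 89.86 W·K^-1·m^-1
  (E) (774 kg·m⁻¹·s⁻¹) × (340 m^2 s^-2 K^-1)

Work out the base dimensions of each:
  (A) [thermal conductivity] = kg·m·s⁻³·K⁻¹
  (B) kg·m·s⁻³·K⁻¹
  (C) N·C⁻¹ = kg·m·s⁻²·(s·A)⁻¹ = kg·m·s⁻³·A⁻¹
  (D) W·m⁻¹·K⁻¹ = J·s⁻¹·m⁻¹·K⁻¹ = kg·m·s⁻³·K⁻¹
  (E) [kg·m⁻¹·s⁻¹] · [m²·s⁻²·K⁻¹] = kg·m·s⁻³·K⁻¹
All reduce to kg·m·s⁻³·K⁻¹ except (C), which is kg·m·s⁻³·A⁻¹.

(C)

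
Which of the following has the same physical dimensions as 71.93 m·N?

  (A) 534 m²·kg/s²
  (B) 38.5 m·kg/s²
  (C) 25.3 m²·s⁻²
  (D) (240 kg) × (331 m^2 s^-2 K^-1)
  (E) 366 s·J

Reference: N·m = kg·m·s⁻²·m = kg·m²·s⁻².
Each option:
  (A) kg·m²·s⁻²  ← same
  (B) kg·m·s⁻²
  (C) m²·s⁻²
  (D) [kg] · [m²·s⁻²·K⁻¹] = kg·m²·s⁻²·K⁻¹
  (E) J·s = N·m·s = kg·m²·s⁻¹
Only (A) matches kg·m²·s⁻².

(A)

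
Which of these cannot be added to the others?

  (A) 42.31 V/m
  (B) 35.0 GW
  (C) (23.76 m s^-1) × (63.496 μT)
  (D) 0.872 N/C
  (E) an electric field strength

(B)

In SI base units:
  (A) V·m⁻¹ = J·C⁻¹·m⁻¹ = kg·m·s⁻³·A⁻¹
  (B) W = J·s⁻¹ = kg·m²·s⁻³
  (C) [m·s⁻¹] · [kg·s⁻²·A⁻¹] = kg·m·s⁻³·A⁻¹
  (D) N·C⁻¹ = kg·m·s⁻²·(s·A)⁻¹ = kg·m·s⁻³·A⁻¹
  (E) [electric field strength] = kg·m·s⁻³·A⁻¹
All reduce to kg·m·s⁻³·A⁻¹ except (B), which is kg·m²·s⁻³.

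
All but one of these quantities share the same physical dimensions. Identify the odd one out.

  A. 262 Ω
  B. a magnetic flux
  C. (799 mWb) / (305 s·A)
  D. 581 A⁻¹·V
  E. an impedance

Work out the base dimensions of each:
  A. Ω = V·A⁻¹ = kg·m²·s⁻³·A⁻²
  B. [magnetic flux] = kg·m²·s⁻²·A⁻¹
  C. [kg·m²·s⁻²·A⁻¹] / [s·A] = kg·m²·s⁻³·A⁻²
  D. V·A⁻¹ = J·C⁻¹·A⁻¹ = kg·m²·s⁻³·A⁻²
  E. [impedance] = kg·m²·s⁻³·A⁻²
All reduce to kg·m²·s⁻³·A⁻² except B., which is kg·m²·s⁻²·A⁻¹.

B.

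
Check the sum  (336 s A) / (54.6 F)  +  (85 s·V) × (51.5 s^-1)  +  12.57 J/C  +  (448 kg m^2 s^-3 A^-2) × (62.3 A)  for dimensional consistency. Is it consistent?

Yes

In SI base units:
  (336 s A) / (54.6 F):  [s·A] / [kg⁻¹·m⁻²·s⁴·A²] = kg·m²·s⁻³·A⁻¹
  (85 s·V) × (51.5 s^-1):  [kg·m²·s⁻²·A⁻¹] · [s⁻¹] = kg·m²·s⁻³·A⁻¹
  12.57 J/C:  J·C⁻¹ = N·m·(s·A)⁻¹ = kg·m²·s⁻³·A⁻¹
  (448 kg m^2 s^-3 A^-2) × (62.3 A):  [kg·m²·s⁻³·A⁻²] · [A] = kg·m²·s⁻³·A⁻¹
Every term reduces to kg·m²·s⁻³·A⁻¹.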